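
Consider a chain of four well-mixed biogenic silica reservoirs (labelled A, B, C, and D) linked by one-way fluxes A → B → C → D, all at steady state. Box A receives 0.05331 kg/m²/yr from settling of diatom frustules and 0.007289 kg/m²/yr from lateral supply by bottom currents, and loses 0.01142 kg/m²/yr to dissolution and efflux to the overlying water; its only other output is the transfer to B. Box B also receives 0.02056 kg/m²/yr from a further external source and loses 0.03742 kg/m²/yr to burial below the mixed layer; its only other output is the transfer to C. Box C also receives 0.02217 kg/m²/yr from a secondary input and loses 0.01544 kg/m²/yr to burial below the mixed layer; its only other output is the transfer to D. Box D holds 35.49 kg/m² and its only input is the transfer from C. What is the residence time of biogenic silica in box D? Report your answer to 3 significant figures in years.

Box A: F(A→B) = (0.05331 + 0.007289) − 0.01142 = 0.049179 kg/m²/yr.
Box B: F(B→C) = (0.049179 + 0.02056) − 0.03742 = 0.032319 kg/m²/yr.
Box C: F(C→D) = (0.032319 + 0.02217) − 0.01544 = 0.039049 kg/m²/yr.
Box D throughput = its input = 0.039049 kg/m²/yr; τ = 35.49 / 0.039049 = 908.9 yr.

909 yr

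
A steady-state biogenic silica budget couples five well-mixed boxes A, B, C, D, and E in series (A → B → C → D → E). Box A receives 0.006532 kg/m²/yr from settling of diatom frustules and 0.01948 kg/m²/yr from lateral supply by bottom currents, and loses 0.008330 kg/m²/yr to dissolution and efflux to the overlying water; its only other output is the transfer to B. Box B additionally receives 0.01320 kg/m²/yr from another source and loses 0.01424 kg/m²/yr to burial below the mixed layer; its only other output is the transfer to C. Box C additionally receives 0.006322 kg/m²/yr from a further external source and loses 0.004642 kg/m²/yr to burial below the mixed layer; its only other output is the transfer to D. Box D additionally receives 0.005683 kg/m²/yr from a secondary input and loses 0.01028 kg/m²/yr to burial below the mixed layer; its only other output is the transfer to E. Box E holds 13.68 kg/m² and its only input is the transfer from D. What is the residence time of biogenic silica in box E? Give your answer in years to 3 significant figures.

Box A: F(A→B) = (0.006532 + 0.01948) − 0.008330 = 0.017682 kg/m²/yr.
Box B: F(B→C) = (0.017682 + 0.01320) − 0.01424 = 0.016642 kg/m²/yr.
Box C: F(C→D) = (0.016642 + 0.006322) − 0.004642 = 0.018322 kg/m²/yr.
Box D: F(D→E) = (0.018322 + 0.005683) − 0.01028 = 0.013725 kg/m²/yr.
Box E throughput = its input = 0.013725 kg/m²/yr; τ = 13.68 / 0.013725 = 996.7 yr.

997 yr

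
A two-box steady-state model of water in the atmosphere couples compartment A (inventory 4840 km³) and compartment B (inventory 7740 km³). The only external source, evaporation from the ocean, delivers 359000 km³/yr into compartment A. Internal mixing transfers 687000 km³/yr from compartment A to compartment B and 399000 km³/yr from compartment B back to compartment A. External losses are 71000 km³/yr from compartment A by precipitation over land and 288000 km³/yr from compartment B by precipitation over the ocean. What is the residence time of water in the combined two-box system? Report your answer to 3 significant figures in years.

Residence time in the combined system uses the total inventory and the total *external* removal — internal exchanges between the two boxes cancel.
M_total = 4840 + 7740 = 12580 km³.
ΣF_external_out = 71000 + 288000 = 359000 km³/yr.
τ = M_total / ΣF_ext = 12580 / 359000 = 0.03504 yr.

0.0350 yr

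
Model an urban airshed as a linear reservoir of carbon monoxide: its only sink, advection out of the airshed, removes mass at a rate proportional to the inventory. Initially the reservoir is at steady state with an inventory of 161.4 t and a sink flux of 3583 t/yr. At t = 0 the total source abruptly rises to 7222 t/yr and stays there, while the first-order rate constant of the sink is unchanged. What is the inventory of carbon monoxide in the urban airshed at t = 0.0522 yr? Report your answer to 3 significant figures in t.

274 t

The sink rate constant is k = F₀/M₀ = 3583/161.4 = 22.20 yr⁻¹.
Solving dM/dt = F₁ − kM with M(0) = M₀ gives M(t) = F₁/k + (M₀ − F₁/k)·e^(−kt).
F₁/k = 7222/22.20 = 325.32 t; kt = 22.20 × 0.0522 = 1.159, e^(−kt) = 0.3139.
M(0.0522) = 325.32 + (161.4 − 325.32) × 0.3139 = 325.32 − 51.45 = 273.87 t.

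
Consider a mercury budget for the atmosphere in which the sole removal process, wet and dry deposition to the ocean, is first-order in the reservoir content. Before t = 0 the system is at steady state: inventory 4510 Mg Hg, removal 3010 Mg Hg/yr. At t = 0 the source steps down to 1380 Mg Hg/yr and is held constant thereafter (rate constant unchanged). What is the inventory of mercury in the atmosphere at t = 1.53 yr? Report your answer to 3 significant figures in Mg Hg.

τ = M₀/F₀ = 4510/3010 = 1.498 yr; rate constant k = 1/τ.
New steady state M_∞ = F₁/k = F₁·τ = 1380 × 1.498 = 2067.7 Mg Hg.
M(t) = M_∞ + (M₀ − M_∞)·e^(−t/τ); t/τ = 1.53/1.498 = 1.021, so e^(−t/τ) = 0.3602.
M(t) = 2067.7 + 2442 × 0.3602 = 2947.4 Mg Hg.

2950 Mg Hg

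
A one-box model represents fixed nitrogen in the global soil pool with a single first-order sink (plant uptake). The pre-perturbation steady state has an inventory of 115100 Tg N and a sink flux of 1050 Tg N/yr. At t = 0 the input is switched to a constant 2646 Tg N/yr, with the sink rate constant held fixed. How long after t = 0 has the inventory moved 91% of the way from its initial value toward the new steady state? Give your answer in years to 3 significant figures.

264 yr

τ = M₀/F₀ = 115100/1050 = 109.6 yr.
The remaining gap fraction is e^(−t/τ); 91% covered ⇒ e^(−t/τ) = 0.0900.
t = −τ ln(0.0900) = 109.6 × 2.408 = 264.0 yr.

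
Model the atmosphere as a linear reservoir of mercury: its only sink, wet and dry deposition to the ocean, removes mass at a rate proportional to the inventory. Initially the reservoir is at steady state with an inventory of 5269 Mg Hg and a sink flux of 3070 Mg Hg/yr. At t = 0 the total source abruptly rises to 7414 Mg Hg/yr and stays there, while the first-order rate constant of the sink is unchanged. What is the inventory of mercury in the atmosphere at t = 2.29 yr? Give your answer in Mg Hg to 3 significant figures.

τ = M₀/F₀ = 5269/3070 = 1.716 yr; rate constant k = 1/τ.
New steady state M_∞ = F₁/k = F₁·τ = 7414 × 1.716 = 12725 Mg Hg.
M(t) = M_∞ + (M₀ − M_∞)·e^(−t/τ); t/τ = 2.29/1.716 = 1.334, so e^(−t/τ) = 0.2633.
M(t) = 12725 − 7456 × 0.2633 = 10761 Mg Hg.

10800 Mg Hg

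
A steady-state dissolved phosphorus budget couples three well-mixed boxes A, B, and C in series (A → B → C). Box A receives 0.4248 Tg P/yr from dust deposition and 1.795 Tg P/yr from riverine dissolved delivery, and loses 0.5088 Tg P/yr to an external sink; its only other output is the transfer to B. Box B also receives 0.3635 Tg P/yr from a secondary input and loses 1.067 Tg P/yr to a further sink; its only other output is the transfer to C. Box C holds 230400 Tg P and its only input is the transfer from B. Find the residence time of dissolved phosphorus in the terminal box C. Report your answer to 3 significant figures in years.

Box A: F(A→B) = (0.4248 + 1.795) − 0.5088 = 1.7110 Tg P/yr.
Box B: F(B→C) = (1.7110 + 0.3635) − 1.067 = 1.0075 Tg P/yr.
Box C throughput = its input = 1.0075 Tg P/yr; τ = 230400 / 1.0075 = 228700 yr.

229000 yr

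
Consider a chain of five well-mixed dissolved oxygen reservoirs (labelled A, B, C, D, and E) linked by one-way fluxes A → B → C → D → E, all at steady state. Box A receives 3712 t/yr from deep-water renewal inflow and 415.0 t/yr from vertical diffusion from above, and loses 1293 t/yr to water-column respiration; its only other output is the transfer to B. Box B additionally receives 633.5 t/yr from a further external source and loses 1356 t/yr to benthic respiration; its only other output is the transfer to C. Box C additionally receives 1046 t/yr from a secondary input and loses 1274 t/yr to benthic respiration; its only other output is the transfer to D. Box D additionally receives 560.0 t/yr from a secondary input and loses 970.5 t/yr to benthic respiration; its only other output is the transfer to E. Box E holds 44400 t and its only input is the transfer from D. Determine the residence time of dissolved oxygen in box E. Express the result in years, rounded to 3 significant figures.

30.1 yr

Box A: F(A→B) = (3712 + 415.0) − 1293 = 2834.0 t/yr.
Box B: F(B→C) = (2834.0 + 633.5) − 1356 = 2111.5 t/yr.
Box C: F(C→D) = (2111.5 + 1046) − 1274 = 1883.5 t/yr.
Box D: F(D→E) = (1883.5 + 560.0) − 970.5 = 1473.0 t/yr.
Box E throughput = its input = 1473.0 t/yr; τ = 44400 / 1473.0 = 30.14 yr.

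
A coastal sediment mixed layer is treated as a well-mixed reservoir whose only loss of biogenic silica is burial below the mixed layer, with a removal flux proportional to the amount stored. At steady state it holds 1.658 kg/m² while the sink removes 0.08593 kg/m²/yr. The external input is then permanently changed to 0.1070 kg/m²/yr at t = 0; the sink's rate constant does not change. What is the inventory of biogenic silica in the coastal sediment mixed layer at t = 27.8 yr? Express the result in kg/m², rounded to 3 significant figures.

The sink rate constant is k = F₀/M₀ = 0.08593/1.658 = 0.05183 yr⁻¹.
Solving dM/dt = F₁ − kM with M(0) = M₀ gives M(t) = F₁/k + (M₀ − F₁/k)·e^(−kt).
F₁/k = 0.1070/0.05183 = 2.0645 kg/m²; kt = 0.05183 × 27.8 = 1.441, e^(−kt) = 0.2367.
M(27.8) = 2.0645 + (1.658 − 2.0645) × 0.2367 = 2.0645 − 0.09624 = 1.9683 kg/m².

1.97 kg/m²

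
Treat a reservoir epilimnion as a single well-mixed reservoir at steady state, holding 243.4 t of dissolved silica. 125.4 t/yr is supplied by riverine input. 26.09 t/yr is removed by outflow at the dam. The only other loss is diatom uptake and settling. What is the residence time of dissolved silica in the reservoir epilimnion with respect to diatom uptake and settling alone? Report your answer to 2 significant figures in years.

2.5 yr

At steady state ΣF_in = ΣF_out.
ΣF_in = 125.40 t/yr.
Diatom uptake and settling flux = ΣF_in − (26.09) = 125.40 − 26.09 = 99.31 t/yr.
τ = M / F = 243.4 / 99.31 = 2.451 yr.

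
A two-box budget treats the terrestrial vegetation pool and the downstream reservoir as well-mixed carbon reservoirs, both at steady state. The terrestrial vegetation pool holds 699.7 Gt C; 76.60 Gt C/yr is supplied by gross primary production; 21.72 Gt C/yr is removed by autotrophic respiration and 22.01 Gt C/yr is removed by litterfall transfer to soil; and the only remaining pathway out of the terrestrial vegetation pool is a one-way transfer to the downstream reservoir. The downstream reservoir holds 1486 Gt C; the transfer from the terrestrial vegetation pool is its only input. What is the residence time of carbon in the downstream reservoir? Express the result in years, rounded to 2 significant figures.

Balance the terrestrial vegetation pool: ΣF_in = 76.600 Gt C/yr.
Transfer to the downstream reservoir = ΣF_in − (21.72 + 22.01) = 32.870 Gt C/yr.
At steady state the output of the downstream reservoir equals its input, 32.870 Gt C/yr.
τ = M / F = 1486 / 32.870 = 45.21 yr.

45 yr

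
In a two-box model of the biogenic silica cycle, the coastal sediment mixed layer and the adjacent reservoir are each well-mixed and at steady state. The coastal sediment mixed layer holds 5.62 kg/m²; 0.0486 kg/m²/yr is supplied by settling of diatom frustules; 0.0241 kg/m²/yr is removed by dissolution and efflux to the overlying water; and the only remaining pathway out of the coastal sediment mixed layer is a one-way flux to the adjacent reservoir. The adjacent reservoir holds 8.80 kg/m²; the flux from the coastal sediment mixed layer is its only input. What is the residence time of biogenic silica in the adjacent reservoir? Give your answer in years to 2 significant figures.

360 yr

Balance the coastal sediment mixed layer: ΣF_in = 0.048600 kg/m²/yr.
Flux to the adjacent reservoir = ΣF_in − (0.0241) = 0.024500 kg/m²/yr.
At steady state the output of the adjacent reservoir equals its input, 0.024500 kg/m²/yr.
τ = M / F = 8.80 / 0.024500 = 359.2 yr.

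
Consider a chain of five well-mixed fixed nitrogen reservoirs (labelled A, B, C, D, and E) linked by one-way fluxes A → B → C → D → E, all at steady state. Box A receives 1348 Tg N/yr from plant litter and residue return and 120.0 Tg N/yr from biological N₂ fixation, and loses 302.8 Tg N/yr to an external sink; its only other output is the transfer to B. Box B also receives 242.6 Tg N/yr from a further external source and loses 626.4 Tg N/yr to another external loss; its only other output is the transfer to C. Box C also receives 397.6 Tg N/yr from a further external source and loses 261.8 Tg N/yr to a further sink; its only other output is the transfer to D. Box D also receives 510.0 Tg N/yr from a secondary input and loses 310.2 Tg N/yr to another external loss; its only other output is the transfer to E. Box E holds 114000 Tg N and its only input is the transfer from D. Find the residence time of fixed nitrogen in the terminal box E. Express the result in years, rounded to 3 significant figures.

102 yr

Box A: F(A→B) = (1348 + 120.0) − 302.8 = 1165.2 Tg N/yr.
Box B: F(B→C) = (1165.2 + 242.6) − 626.4 = 781.40 Tg N/yr.
Box C: F(C→D) = (781.40 + 397.6) − 261.8 = 917.20 Tg N/yr.
Box D: F(D→E) = (917.20 + 510.0) − 310.2 = 1117.0 Tg N/yr.
Box E throughput = its input = 1117.0 Tg N/yr; τ = 114000 / 1117.0 = 102.1 yr.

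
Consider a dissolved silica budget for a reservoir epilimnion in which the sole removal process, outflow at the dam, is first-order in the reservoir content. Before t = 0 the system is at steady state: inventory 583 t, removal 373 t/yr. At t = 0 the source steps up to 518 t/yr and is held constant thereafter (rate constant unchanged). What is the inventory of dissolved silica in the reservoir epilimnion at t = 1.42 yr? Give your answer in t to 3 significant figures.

718 t

The sink rate constant is k = F₀/M₀ = 373/583 = 0.6398 yr⁻¹.
Solving dM/dt = F₁ − kM with M(0) = M₀ gives M(t) = F₁/k + (M₀ − F₁/k)·e^(−kt).
F₁/k = 518/0.6398 = 809.64 t; kt = 0.6398 × 1.42 = 0.9085, e^(−kt) = 0.4031.
M(1.42) = 809.64 + (583 − 809.64) × 0.4031 = 809.64 − 91.36 = 718.27 t.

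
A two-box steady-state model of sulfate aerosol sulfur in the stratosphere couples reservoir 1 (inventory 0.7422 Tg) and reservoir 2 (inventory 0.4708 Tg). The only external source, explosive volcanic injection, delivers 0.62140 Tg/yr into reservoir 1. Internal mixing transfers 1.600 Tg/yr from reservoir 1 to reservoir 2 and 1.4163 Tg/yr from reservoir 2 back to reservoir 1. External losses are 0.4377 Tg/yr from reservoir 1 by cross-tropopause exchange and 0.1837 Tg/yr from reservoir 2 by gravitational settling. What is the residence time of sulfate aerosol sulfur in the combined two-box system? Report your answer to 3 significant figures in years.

Treat the two boxes together as one reservoir: the mixing fluxes between them are internal recycling, so τ = ΣM / Σ(external losses).
M_total = 0.7422 + 0.4708 = 1.2130 Tg.
ΣF_external_out = 0.4377 + 0.1837 = 0.62140 Tg/yr.
τ = M_total / ΣF_ext = 1.2130 / 0.62140 = 1.952 yr.

1.95 yr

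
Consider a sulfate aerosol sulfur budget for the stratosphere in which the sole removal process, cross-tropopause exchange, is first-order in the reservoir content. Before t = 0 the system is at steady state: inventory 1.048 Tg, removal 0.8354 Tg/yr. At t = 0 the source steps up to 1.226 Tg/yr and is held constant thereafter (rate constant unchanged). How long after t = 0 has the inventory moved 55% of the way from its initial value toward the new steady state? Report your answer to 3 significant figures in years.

1.00 yr

τ = M₀/F₀ = 1.048/0.8354 = 1.254 yr.
The remaining gap fraction is e^(−t/τ); 55% covered ⇒ e^(−t/τ) = 0.450.
t = −τ ln(0.450) = 1.254 × 0.7985 = 1.002 yr.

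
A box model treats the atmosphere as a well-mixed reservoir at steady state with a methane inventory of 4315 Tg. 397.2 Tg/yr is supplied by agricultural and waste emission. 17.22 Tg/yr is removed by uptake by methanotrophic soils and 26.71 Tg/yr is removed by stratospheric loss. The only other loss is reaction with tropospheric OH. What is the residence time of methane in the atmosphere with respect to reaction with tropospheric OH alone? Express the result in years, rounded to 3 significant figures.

At steady state ΣF_in = ΣF_out.
ΣF_in = 397.20 Tg/yr.
Reaction with tropospheric OH flux = ΣF_in − (17.22 + 26.71) = 397.20 − 43.93 = 353.3 Tg/yr.
τ = M / F = 4315 / 353.3 = 12.21 yr.

12.2 yr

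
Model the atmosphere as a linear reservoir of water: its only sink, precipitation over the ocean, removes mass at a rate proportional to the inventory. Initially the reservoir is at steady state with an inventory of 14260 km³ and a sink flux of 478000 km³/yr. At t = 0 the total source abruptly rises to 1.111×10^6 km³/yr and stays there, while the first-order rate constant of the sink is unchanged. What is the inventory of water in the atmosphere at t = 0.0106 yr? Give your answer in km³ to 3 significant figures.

19900 km³

τ = M₀/F₀ = 14260/478000 = 0.02983 yr; rate constant k = 1/τ.
New steady state M_∞ = F₁/k = F₁·τ = 1.111×10^6 × 0.02983 = 33144 km³.
M(t) = M_∞ + (M₀ − M_∞)·e^(−t/τ); t/τ = 0.0106/0.02983 = 0.3553, so e^(−t/τ) = 0.7010.
M(t) = 33144 − 18880 × 0.7010 = 19907 km³.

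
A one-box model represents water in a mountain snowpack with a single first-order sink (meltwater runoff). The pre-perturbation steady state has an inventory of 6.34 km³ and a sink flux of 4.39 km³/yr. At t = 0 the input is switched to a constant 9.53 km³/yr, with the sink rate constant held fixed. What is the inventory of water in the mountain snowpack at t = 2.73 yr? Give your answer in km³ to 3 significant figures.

12.6 km³

τ = M₀/F₀ = 6.34/4.39 = 1.444 yr; rate constant k = 1/τ.
New steady state M_∞ = F₁/k = F₁·τ = 9.53 × 1.444 = 13.763 km³.
M(t) = M_∞ + (M₀ − M_∞)·e^(−t/τ); t/τ = 2.73/1.444 = 1.890, so e^(−t/τ) = 0.1510.
M(t) = 13.763 − 7.423 × 0.1510 = 12.642 km³.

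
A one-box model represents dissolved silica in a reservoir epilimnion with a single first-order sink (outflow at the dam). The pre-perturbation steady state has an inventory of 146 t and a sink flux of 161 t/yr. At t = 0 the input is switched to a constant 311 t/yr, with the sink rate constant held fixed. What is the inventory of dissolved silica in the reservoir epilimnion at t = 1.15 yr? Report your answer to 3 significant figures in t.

244 t

Residence time τ = M₀/F₀ = 0.9068 yr. The eventual steady state is M_∞ = M₀·(F₁/F₀) = 146 × 311/161 = 282.02 t.
The anomaly ΔM(t) = M(t) − M_∞ decays as ΔM₀·e^(−t/τ) with ΔM₀ = 146 − 282.02 = −136.0 t.
At t = 1.15 yr, e^(−t/τ) = e^(−1.268) = 0.2814, so ΔM = −38.27 t and M = 282.02 − 38.27 = 243.75 t.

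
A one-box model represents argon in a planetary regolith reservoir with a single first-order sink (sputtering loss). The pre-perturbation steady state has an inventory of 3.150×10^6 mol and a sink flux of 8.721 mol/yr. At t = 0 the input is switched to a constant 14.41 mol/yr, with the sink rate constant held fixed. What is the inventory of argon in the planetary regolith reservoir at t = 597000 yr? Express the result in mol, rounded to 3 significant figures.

4.81×10^6 mol

Residence time τ = M₀/F₀ = 361200 yr. The eventual steady state is M_∞ = M₀·(F₁/F₀) = 3.150×10^6 × 14.41/8.721 = 5.2049×10^6 mol.
The anomaly ΔM(t) = M(t) − M_∞ decays as ΔM₀·e^(−t/τ) with ΔM₀ = 3.150×10^6 − 5.2049×10^6 = −2.055×10^6 mol.
At t = 597000 yr, e^(−t/τ) = e^(−1.653) = 0.1915, so ΔM = −393500 mol and M = 5.2049×10^6 − 393500 = 4.8113×10^6 mol.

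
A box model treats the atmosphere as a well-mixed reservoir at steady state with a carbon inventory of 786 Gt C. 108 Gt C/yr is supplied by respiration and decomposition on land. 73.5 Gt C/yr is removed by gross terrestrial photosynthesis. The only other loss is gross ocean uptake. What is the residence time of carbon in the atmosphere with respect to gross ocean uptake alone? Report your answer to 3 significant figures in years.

At steady state ΣF_in = ΣF_out.
ΣF_in = 108.00 Gt C/yr.
Gross ocean uptake flux = ΣF_in − (73.5) = 108.00 − 73.50 = 34.50 Gt C/yr.
τ = M / F = 786 / 34.50 = 22.78 yr.

22.8 yr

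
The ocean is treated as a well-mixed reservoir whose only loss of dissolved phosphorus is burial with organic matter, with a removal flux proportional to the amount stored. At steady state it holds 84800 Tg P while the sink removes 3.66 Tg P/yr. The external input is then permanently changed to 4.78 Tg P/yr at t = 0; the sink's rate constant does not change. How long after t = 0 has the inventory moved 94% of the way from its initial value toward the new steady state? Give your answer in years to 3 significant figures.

τ = M₀/F₀ = 84800/3.66 = 23170 yr.
The remaining gap fraction is e^(−t/τ); 94% covered ⇒ e^(−t/τ) = 0.0600.
t = −τ ln(0.0600) = 23170 × 2.813 = 65190 yr.

65200 yr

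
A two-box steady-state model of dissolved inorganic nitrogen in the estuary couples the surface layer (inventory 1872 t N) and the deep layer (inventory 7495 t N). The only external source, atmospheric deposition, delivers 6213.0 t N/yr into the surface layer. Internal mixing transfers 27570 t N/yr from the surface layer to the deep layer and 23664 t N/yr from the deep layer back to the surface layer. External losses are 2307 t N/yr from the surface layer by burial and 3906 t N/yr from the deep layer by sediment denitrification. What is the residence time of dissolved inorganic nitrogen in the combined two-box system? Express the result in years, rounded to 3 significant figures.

For the system as a whole, the A↔B exchange is internal and contributes nothing to the throughput; only the external sinks remove mass.
M_total = 1872 + 7495 = 9367.0 t N.
ΣF_external_out = 2307 + 3906 = 6213.0 t N/yr.
τ = M_total / ΣF_ext = 9367.0 / 6213.0 = 1.508 yr.

1.51 yr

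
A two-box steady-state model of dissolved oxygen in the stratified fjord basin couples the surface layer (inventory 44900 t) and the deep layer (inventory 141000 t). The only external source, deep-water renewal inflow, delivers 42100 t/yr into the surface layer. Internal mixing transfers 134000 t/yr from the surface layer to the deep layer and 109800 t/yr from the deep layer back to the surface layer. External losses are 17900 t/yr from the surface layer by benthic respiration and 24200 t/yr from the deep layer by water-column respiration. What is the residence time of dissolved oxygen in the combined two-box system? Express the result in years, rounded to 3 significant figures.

4.42 yr

For the system as a whole, the A↔B exchange is internal and contributes nothing to the throughput; only the external sinks remove mass.
M_total = 44900 + 141000 = 185900 t.
ΣF_external_out = 17900 + 24200 = 42100 t/yr.
τ = M_total / ΣF_ext = 185900 / 42100 = 4.416 yr.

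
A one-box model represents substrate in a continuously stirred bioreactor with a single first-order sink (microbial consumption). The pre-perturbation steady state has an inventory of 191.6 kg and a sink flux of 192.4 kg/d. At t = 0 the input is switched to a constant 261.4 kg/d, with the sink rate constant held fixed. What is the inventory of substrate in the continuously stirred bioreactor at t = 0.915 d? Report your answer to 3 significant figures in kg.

233 kg

τ = M₀/F₀ = 191.6/192.4 = 0.9958 d; rate constant k = 1/τ.
New steady state M_∞ = F₁/k = F₁·τ = 261.4 × 0.9958 = 260.31 kg.
M(t) = M_∞ + (M₀ − M_∞)·e^(−t/τ); t/τ = 0.915/0.9958 = 0.9188, so e^(−t/τ) = 0.3990.
M(t) = 260.31 − 68.71 × 0.3990 = 232.90 kg.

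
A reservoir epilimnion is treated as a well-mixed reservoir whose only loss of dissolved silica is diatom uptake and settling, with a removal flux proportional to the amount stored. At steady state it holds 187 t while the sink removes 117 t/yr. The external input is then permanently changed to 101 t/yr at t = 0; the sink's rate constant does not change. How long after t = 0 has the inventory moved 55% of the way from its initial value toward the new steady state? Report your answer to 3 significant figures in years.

τ = M₀/F₀ = 187/117 = 1.598 yr.
The remaining gap fraction is e^(−t/τ); 55% covered ⇒ e^(−t/τ) = 0.450.
t = −τ ln(0.450) = 1.598 × 0.7985 = 1.276 yr.

1.28 yr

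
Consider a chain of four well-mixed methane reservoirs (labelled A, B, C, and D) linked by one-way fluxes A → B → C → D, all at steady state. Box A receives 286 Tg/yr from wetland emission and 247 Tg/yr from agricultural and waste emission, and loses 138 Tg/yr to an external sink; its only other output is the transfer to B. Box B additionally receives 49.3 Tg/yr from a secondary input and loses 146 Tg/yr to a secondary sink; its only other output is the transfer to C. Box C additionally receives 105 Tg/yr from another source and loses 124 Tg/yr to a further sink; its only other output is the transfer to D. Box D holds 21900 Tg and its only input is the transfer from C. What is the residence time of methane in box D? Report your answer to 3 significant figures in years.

78.4 yr

Box A: F(A→B) = (286 + 247) − 138 = 395.00 Tg/yr.
Box B: F(B→C) = (395.00 + 49.3) − 146 = 298.30 Tg/yr.
Box C: F(C→D) = (298.30 + 105) − 124 = 279.30 Tg/yr.
Box D throughput = its input = 279.30 Tg/yr; τ = 21900 / 279.30 = 78.41 yr.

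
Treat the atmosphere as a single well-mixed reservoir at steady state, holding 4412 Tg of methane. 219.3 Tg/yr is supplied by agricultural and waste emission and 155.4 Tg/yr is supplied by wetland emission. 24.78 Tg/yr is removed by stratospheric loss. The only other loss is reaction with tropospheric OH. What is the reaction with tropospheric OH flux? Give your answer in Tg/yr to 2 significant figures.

At steady state ΣF_in = ΣF_out.
ΣF_in = 219.3 + 155.4 = 374.70 Tg/yr.
Reaction with tropospheric OH flux = ΣF_in − (24.78) = 374.70 − 24.78 = 349.9 Tg/yr.

350 Tg/yr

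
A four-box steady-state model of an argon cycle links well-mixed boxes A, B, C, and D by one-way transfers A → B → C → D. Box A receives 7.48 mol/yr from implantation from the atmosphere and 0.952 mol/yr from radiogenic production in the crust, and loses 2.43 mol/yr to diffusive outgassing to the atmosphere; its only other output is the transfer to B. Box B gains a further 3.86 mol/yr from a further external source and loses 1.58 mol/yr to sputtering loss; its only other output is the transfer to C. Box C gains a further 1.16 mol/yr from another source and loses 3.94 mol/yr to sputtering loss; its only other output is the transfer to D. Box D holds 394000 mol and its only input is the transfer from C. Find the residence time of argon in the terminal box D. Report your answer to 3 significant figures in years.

Box A: F(A→B) = (7.48 + 0.952) − 2.43 = 6.0020 mol/yr.
Box B: F(B→C) = (6.0020 + 3.86) − 1.58 = 8.2820 mol/yr.
Box C: F(C→D) = (8.2820 + 1.16) − 3.94 = 5.5020 mol/yr.
Box D throughput = its input = 5.5020 mol/yr; τ = 394000 / 5.5020 = 71610 yr.

71600 yr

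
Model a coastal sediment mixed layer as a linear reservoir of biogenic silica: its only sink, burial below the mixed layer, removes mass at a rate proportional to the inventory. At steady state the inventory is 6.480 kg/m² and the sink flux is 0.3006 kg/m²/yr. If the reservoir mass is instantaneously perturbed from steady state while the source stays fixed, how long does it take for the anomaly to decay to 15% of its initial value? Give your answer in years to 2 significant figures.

41 yr

For a linear reservoir the anomaly decays as exp(−t/τ) with τ = M/F = 6.480/0.3006 = 21.56 yr.
exp(−t/τ) = 0.15 ⇒ t = −τ ln(0.15) = 21.56 × 1.897 = 40.90 yr.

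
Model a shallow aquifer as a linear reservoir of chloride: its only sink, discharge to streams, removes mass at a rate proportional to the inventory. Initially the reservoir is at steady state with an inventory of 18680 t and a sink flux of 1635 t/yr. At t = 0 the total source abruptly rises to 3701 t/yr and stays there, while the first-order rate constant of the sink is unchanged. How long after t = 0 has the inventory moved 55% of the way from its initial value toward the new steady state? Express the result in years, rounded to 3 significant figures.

τ = M₀/F₀ = 18680/1635 = 11.43 yr.
The remaining gap fraction is e^(−t/τ); 55% covered ⇒ e^(−t/τ) = 0.450.
t = −τ ln(0.450) = 11.43 × 0.7985 = 9.123 yr.

9.12 yr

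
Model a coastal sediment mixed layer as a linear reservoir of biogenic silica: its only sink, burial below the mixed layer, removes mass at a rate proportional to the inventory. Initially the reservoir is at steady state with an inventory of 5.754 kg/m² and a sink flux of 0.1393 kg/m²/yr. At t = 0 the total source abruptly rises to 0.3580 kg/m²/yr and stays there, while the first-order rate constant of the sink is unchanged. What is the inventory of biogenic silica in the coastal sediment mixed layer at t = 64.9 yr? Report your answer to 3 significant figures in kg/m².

τ = M₀/F₀ = 5.754/0.1393 = 41.31 yr; rate constant k = 1/τ.
New steady state M_∞ = F₁/k = F₁·τ = 0.3580 × 41.31 = 14.788 kg/m².
M(t) = M_∞ + (M₀ − M_∞)·e^(−t/τ); t/τ = 64.9/41.31 = 1.571, so e^(−t/τ) = 0.2078.
M(t) = 14.788 − 9.034 × 0.2078 = 12.911 kg/m².

12.9 kg/m²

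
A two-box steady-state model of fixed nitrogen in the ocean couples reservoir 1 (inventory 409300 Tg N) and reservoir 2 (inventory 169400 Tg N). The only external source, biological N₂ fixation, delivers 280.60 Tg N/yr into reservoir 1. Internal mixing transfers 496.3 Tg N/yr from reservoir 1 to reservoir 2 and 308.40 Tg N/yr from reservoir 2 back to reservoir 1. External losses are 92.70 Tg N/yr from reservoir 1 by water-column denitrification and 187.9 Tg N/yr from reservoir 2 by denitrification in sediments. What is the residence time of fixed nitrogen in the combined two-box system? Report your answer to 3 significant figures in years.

2060 yr

Residence time in the combined system uses the total inventory and the total *external* removal — internal exchanges between the two boxes cancel.
M_total = 409300 + 169400 = 578700 Tg N.
ΣF_external_out = 92.70 + 187.9 = 280.60 Tg N/yr.
τ = M_total / ΣF_ext = 578700 / 280.60 = 2062 yr.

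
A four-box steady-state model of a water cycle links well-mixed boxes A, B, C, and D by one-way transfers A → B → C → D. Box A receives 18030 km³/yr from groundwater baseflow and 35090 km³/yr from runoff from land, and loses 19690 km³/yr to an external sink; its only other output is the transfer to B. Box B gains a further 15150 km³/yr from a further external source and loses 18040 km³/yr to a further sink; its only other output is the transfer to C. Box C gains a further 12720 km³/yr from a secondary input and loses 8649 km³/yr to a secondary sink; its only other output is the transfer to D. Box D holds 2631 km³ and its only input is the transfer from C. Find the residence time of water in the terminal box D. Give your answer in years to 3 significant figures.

0.0760 yr

Box A: F(A→B) = (18030 + 35090) − 19690 = 33430 km³/yr.
Box B: F(B→C) = (33430 + 15150) − 18040 = 30540 km³/yr.
Box C: F(C→D) = (30540 + 12720) − 8649 = 34611 km³/yr.
Box D throughput = its input = 34611 km³/yr; τ = 2631 / 34611 = 0.07602 yr.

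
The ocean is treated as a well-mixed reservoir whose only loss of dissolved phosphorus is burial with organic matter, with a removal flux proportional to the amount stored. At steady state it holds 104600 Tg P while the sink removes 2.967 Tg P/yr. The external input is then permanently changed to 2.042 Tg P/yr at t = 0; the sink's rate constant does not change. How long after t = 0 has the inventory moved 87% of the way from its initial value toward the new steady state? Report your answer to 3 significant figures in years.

71900 yr

τ = M₀/F₀ = 104600/2.967 = 35250 yr.
The remaining gap fraction is e^(−t/τ); 87% covered ⇒ e^(−t/τ) = 0.130.
t = −τ ln(0.130) = 35250 × 2.040 = 71930 yr.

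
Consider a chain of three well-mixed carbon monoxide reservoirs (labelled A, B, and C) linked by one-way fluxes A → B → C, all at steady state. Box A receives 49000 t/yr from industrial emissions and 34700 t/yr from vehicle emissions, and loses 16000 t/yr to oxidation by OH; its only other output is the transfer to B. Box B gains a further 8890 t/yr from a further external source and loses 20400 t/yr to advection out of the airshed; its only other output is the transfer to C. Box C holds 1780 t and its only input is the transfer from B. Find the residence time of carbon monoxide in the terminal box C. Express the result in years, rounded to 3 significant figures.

Box A: F(A→B) = (49000 + 34700) − 16000 = 67700 t/yr.
Box B: F(B→C) = (67700 + 8890) − 20400 = 56190 t/yr.
Box C throughput = its input = 56190 t/yr; τ = 1780 / 56190 = 0.03168 yr.

0.0317 yr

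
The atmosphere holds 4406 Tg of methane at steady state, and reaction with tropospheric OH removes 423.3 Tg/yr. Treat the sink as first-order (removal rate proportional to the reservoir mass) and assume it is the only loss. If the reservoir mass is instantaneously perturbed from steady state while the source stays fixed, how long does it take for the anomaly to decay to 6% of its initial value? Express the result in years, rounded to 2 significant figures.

29 yr

For a linear reservoir the anomaly decays as exp(−t/τ) with τ = M/F = 4406/423.3 = 10.41 yr.
exp(−t/τ) = 0.06 ⇒ t = −τ ln(0.06) = 10.41 × 2.813 = 29.28 yr.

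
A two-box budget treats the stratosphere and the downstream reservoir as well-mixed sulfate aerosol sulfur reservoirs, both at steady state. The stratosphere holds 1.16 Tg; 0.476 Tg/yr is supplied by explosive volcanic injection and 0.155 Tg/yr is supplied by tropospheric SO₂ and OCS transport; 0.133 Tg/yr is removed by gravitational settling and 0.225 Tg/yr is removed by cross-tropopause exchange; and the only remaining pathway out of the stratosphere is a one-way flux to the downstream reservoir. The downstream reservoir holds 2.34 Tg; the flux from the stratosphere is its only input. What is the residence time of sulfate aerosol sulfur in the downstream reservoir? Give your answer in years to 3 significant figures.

8.57 yr

Balance the stratosphere: ΣF_in = 0.476 + 0.155 = 0.63100 Tg/yr.
Flux to the downstream reservoir = ΣF_in − (0.133 + 0.225) = 0.27300 Tg/yr.
At steady state the output of the downstream reservoir equals its input, 0.27300 Tg/yr.
τ = M / F = 2.34 / 0.27300 = 8.571 yr.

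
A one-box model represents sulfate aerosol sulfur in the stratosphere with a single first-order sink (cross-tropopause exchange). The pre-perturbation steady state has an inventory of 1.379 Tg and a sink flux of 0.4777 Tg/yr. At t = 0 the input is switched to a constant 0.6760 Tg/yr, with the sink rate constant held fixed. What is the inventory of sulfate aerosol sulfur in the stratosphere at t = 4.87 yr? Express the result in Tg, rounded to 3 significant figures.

Residence time τ = M₀/F₀ = 2.887 yr. The eventual steady state is M_∞ = M₀·(F₁/F₀) = 1.379 × 0.6760/0.4777 = 1.9514 Tg.
The anomaly ΔM(t) = M(t) − M_∞ decays as ΔM₀·e^(−t/τ) with ΔM₀ = 1.379 − 1.9514 = −0.5724 Tg.
At t = 4.87 yr, e^(−t/τ) = e^(−1.687) = 0.1851, so ΔM = −0.1059 Tg and M = 1.9514 − 0.1059 = 1.8455 Tg.

1.85 Tg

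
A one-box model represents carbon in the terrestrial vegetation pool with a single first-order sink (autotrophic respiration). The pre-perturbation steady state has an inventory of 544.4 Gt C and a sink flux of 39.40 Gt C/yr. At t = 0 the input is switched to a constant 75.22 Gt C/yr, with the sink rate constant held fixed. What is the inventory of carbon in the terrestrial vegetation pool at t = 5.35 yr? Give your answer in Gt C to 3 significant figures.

703 Gt C

τ = M₀/F₀ = 544.4/39.40 = 13.82 yr; rate constant k = 1/τ.
New steady state M_∞ = F₁/k = F₁·τ = 75.22 × 13.82 = 1039.3 Gt C.
M(t) = M_∞ + (M₀ − M_∞)·e^(−t/τ); t/τ = 5.35/13.82 = 0.3872, so e^(−t/τ) = 0.6790.
M(t) = 1039.3 − 494.9 × 0.6790 = 703.29 Gt C.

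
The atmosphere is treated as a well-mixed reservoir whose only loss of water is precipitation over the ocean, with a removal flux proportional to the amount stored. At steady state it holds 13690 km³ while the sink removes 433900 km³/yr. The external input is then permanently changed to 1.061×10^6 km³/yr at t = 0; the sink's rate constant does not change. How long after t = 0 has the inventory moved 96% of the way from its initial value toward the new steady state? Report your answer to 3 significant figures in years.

τ = M₀/F₀ = 13690/433900 = 0.03155 yr.
The remaining gap fraction is e^(−t/τ); 96% covered ⇒ e^(−t/τ) = 0.0400.
t = −τ ln(0.0400) = 0.03155 × 3.219 = 0.1016 yr.

0.102 yr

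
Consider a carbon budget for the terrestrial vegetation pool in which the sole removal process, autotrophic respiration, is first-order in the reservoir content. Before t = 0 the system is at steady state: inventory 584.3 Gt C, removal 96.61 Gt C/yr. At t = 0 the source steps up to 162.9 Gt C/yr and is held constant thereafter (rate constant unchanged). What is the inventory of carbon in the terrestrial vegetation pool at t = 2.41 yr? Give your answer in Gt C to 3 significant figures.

716 Gt C

Residence time τ = M₀/F₀ = 6.048 yr. The eventual steady state is M_∞ = M₀·(F₁/F₀) = 584.3 × 162.9/96.61 = 985.22 Gt C.
The anomaly ΔM(t) = M(t) − M_∞ decays as ΔM₀·e^(−t/τ) with ΔM₀ = 584.3 − 985.22 = −400.9 Gt C.
At t = 2.41 yr, e^(−t/τ) = e^(−0.3985) = 0.6713, so ΔM = −269.2 Gt C and M = 985.22 − 269.2 = 716.07 Gt C.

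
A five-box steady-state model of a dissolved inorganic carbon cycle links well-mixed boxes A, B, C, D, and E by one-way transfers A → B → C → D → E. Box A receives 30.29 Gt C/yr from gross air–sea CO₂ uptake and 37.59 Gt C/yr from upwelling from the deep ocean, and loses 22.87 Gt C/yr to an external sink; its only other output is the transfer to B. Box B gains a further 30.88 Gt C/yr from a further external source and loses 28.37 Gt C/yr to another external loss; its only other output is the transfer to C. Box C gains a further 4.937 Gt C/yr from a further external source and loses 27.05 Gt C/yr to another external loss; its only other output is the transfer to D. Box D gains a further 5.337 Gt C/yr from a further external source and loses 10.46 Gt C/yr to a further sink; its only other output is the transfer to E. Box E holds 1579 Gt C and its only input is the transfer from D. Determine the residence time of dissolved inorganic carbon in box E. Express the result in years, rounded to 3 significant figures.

Box A: F(A→B) = (30.29 + 37.59) − 22.87 = 45.010 Gt C/yr.
Box B: F(B→C) = (45.010 + 30.88) − 28.37 = 47.520 Gt C/yr.
Box C: F(C→D) = (47.520 + 4.937) − 27.05 = 25.407 Gt C/yr.
Box D: F(D→E) = (25.407 + 5.337) − 10.46 = 20.284 Gt C/yr.
Box E throughput = its input = 20.284 Gt C/yr; τ = 1579 / 20.284 = 77.84 yr.

77.8 yr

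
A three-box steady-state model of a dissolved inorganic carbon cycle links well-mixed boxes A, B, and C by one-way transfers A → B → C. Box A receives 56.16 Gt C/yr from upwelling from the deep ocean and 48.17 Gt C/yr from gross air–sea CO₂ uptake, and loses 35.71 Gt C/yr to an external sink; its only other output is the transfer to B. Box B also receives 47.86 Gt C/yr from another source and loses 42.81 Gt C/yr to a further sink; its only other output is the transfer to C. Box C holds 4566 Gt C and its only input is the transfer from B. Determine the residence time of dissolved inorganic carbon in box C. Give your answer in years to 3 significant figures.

Box A: F(A→B) = (56.16 + 48.17) − 35.71 = 68.620 Gt C/yr.
Box B: F(B→C) = (68.620 + 47.86) − 42.81 = 73.670 Gt C/yr.
Box C throughput = its input = 73.670 Gt C/yr; τ = 4566 / 73.670 = 61.98 yr.

62.0 yr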